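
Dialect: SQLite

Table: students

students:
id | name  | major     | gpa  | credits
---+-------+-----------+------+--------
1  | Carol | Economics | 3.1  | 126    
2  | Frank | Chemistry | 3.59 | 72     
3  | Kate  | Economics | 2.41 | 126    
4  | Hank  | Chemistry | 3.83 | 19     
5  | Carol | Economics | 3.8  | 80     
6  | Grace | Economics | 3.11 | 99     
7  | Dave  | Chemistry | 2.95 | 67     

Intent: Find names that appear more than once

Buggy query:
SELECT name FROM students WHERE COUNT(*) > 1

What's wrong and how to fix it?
Bug: WHERE can't reference COUNT(*); aggregates are computed after WHERE

Fix: GROUP BY name, then filter groups with HAVING COUNT(*) > 1

Corrected query:
SELECT name FROM students GROUP BY name HAVING COUNT(*) > 1

Result:
name 
-----
Carol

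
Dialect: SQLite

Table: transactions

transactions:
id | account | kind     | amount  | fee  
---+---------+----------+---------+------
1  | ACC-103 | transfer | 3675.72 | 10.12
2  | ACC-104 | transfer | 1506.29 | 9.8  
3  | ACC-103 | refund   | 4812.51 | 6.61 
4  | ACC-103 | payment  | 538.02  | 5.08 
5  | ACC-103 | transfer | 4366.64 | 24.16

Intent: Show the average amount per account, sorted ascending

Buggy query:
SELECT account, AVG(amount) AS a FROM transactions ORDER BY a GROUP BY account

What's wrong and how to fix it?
Bug: GROUP BY must precede ORDER BY

Fix: Move ORDER BY to the end, after GROUP BY

Corrected query:
SELECT account, AVG(amount) AS a FROM transactions GROUP BY account ORDER BY a

Result:
account | a        
--------+----------
ACC-104 | 1506.29  
ACC-103 | 3348.2225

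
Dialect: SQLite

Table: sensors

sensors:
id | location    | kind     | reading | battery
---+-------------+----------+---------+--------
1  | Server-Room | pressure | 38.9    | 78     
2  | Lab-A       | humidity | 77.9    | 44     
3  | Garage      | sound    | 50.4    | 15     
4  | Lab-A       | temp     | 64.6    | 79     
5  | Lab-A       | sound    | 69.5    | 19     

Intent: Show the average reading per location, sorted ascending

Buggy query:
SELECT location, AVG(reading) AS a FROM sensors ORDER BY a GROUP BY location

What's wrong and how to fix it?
Bug: GROUP BY must precede ORDER BY

Fix: Reorder: SELECT … FROM … GROUP BY … ORDER BY …

Corrected query:
SELECT location, AVG(reading) AS a FROM sensors GROUP BY location ORDER BY a

Result:
location    | a        
------------+----------
Server-Room | 38.9     
Garage      | 50.4     
Lab-A       | 70.666667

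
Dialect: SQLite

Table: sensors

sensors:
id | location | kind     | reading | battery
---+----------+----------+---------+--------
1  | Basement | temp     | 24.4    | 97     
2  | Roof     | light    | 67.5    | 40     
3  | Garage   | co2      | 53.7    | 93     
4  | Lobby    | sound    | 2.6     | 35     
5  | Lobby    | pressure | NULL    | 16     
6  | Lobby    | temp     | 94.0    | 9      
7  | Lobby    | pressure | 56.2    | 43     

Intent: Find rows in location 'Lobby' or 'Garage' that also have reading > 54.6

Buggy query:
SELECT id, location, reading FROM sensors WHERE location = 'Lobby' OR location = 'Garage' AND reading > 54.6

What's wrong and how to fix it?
Bug: AND binds tighter than OR, so this parses as location = 'Lobby' OR (location = 'Garage' AND reading > 54.6)

Fix: Group the OR with parentheses (or use IN), then AND the threshold

Corrected query:
SELECT id, location, reading FROM sensors WHERE (location = 'Lobby' OR location = 'Garage') AND reading > 54.6

Result:
id | location | reading
---+----------+--------
6  | Lobby    | 94     
7  | Lobby    | 56.2   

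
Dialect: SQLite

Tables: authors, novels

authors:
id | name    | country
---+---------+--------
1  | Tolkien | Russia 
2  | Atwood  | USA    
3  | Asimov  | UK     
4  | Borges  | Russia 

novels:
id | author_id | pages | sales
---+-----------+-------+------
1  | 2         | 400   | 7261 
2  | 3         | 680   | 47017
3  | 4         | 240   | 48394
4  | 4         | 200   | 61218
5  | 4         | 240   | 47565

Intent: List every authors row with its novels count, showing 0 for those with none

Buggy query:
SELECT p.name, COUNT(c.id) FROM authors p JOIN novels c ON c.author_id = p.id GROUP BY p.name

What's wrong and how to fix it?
Bug: INNER JOIN drops authors rows that have no matching novels rows

Fix: Use LEFT JOIN so parents without children still appear (COUNT(c.id) gives 0)

Corrected query:
SELECT p.name, COUNT(c.id) FROM authors p LEFT JOIN novels c ON c.author_id = p.id GROUP BY p.name

Result:
name    | COUNT(c.id)
--------+------------
Asimov  | 1          
Atwood  | 1          
Borges  | 3          
Tolkien | 0          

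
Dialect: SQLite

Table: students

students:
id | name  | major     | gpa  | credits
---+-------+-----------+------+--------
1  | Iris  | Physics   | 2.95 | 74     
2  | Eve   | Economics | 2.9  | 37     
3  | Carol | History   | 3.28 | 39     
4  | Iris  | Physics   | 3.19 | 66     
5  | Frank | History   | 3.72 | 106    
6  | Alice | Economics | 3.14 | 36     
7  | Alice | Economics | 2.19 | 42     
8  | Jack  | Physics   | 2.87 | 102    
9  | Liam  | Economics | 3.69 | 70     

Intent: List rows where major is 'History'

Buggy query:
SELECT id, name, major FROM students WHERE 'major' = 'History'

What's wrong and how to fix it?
Bug: 'major' in single quotes is a string literal, not the column; the comparison is literal-vs-literal and never true

Fix: Reference the column as major without single quotes

Corrected query:
SELECT id, name, major FROM students WHERE major = 'History'

Result:
id | name  | major  
---+-------+--------
3  | Carol | History
5  | Frank | History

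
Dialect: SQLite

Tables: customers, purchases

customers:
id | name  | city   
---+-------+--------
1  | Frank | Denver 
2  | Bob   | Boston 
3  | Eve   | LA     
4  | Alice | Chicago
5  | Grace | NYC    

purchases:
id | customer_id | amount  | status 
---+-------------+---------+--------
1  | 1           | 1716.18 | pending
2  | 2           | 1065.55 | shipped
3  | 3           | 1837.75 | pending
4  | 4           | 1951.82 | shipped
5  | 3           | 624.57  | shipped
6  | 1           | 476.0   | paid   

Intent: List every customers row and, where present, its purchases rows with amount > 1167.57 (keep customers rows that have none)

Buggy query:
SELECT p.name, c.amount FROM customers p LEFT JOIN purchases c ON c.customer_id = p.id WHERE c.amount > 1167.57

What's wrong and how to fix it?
Bug: Filtering c.amount in WHERE discards the NULL rows produced by LEFT JOIN, turning it into an inner join

Fix: Put 'c.amount > 1167.57' in the JOIN's ON clause instead of WHERE

Corrected query:
SELECT p.name, c.amount FROM customers p LEFT JOIN purchases c ON c.customer_id = p.id AND c.amount > 1167.57

Result:
name  | amount 
------+--------
Frank | 1716.18
Bob   | NULL   
Eve   | 1837.75
Alice | 1951.82
Grace | NULL   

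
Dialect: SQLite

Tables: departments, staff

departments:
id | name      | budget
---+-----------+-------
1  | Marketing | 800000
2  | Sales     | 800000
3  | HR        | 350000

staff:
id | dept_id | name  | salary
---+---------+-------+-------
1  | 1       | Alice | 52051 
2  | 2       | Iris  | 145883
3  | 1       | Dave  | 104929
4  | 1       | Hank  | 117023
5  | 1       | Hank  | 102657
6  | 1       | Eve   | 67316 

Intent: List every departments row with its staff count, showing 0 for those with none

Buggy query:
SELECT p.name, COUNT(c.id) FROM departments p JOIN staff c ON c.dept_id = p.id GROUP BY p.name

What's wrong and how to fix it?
Bug: INNER JOIN drops departments rows that have no matching staff rows

Fix: Use LEFT JOIN so parents without children still appear (COUNT(c.id) gives 0)

Corrected query:
SELECT p.name, COUNT(c.id) FROM departments p LEFT JOIN staff c ON c.dept_id = p.id GROUP BY p.name

Result:
name      | COUNT(c.id)
----------+------------
HR        | 0          
Marketing | 5          
Sales     | 1          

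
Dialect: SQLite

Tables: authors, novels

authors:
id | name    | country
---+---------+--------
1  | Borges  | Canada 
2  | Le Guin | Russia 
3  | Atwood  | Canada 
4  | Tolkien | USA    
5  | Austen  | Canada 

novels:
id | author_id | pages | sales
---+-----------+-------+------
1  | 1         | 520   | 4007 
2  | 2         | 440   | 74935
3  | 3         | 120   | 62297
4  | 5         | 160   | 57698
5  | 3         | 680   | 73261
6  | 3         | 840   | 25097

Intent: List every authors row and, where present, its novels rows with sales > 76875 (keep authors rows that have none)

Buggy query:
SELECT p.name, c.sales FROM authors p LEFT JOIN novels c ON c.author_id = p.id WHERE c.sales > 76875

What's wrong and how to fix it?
Bug: A WHERE condition on the right-hand table after LEFT JOIN drops unmatched parents

Fix: Move the right-table condition into the ON clause so unmatched parents are kept

Corrected query:
SELECT p.name, c.sales FROM authors p LEFT JOIN novels c ON c.author_id = p.id AND c.sales > 76875

Result:
name    | sales
--------+------
Borges  | NULL 
Le Guin | NULL 
Atwood  | NULL 
Tolkien | NULL 
Austen  | NULL 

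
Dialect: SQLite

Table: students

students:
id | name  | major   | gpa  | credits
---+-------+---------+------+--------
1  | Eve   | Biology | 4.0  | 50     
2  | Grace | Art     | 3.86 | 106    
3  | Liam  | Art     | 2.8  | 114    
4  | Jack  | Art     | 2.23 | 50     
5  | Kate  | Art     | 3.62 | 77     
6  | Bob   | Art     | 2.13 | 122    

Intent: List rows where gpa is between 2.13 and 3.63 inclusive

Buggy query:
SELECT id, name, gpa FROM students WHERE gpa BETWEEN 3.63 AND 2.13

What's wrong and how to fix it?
Bug: BETWEEN expects the lower bound first; with 3.63 AND 2.13 the range is empty

Fix: Write BETWEEN 2.13 AND 3.63

Corrected query:
SELECT id, name, gpa FROM students WHERE gpa BETWEEN 2.13 AND 3.63

Result:
id | name | gpa 
---+------+-----
3  | Liam | 2.8 
4  | Jack | 2.23
5  | Kate | 3.62
6  | Bob  | 2.13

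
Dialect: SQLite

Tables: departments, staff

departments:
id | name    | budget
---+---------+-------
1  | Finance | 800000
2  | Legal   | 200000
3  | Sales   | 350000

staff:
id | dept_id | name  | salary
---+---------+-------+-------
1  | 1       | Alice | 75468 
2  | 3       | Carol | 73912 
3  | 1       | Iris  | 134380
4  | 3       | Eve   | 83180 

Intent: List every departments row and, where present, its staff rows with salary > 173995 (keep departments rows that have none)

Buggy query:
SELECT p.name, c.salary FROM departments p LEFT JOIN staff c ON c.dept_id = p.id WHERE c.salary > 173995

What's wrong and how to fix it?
Bug: Filtering c.salary in WHERE discards the NULL rows produced by LEFT JOIN, turning it into an inner join

Fix: Move the right-table condition into the ON clause so unmatched parents are kept

Corrected query:
SELECT p.name, c.salary FROM departments p LEFT JOIN staff c ON c.dept_id = p.id AND c.salary > 173995

Result:
name    | salary
--------+-------
Finance | NULL  
Legal   | NULL  
Sales   | NULL  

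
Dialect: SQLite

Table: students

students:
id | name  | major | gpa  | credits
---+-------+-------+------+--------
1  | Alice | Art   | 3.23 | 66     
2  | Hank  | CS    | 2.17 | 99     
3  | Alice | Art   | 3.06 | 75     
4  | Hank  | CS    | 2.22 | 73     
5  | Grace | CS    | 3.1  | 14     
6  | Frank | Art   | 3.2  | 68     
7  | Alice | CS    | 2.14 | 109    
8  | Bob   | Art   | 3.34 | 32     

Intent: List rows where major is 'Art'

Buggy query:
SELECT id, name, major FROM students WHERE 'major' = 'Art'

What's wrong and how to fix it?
Bug: 'major' in single quotes is a string literal, not the column; the comparison is literal-vs-literal and never true

Fix: Reference the column as major without single quotes

Corrected query:
SELECT id, name, major FROM students WHERE major = 'Art'

Result:
id | name  | major
---+-------+------
1  | Alice | Art  
3  | Alice | Art  
6  | Frank | Art  
8  | Bob   | Art  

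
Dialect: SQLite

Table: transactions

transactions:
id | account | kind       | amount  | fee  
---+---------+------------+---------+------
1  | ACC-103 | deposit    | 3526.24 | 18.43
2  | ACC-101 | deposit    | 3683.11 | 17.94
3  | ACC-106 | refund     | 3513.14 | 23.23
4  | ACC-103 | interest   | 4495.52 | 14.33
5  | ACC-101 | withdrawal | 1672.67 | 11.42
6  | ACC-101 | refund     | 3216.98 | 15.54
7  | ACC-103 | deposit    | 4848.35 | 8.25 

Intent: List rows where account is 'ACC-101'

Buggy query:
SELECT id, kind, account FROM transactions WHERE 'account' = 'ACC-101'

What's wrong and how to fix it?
Bug: Single quotes denote string literals in SQL; the column name is being compared as a constant string

Fix: Remove the quotes around the column name (or use double quotes for an identifier)

Corrected query:
SELECT id, kind, account FROM transactions WHERE account = 'ACC-101'

Result:
id | kind       | account
---+------------+--------
2  | deposit    | ACC-101
5  | withdrawal | ACC-101
6  | refund     | ACC-101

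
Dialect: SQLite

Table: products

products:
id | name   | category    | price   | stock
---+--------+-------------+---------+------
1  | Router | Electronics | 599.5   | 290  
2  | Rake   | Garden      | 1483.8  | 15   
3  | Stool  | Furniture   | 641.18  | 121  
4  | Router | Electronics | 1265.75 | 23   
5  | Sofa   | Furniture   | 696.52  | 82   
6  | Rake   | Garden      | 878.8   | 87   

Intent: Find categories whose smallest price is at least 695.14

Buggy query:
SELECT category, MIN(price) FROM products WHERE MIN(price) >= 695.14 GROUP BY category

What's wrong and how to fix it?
Bug: MIN() in WHERE is a misuse of aggregate

Fix: Use HAVING for the per-group MIN condition

Corrected query:
SELECT category, MIN(price) FROM products GROUP BY category HAVING MIN(price) >= 695.14

Result:
category | MIN(price)
---------+-----------
Garden   | 878.8     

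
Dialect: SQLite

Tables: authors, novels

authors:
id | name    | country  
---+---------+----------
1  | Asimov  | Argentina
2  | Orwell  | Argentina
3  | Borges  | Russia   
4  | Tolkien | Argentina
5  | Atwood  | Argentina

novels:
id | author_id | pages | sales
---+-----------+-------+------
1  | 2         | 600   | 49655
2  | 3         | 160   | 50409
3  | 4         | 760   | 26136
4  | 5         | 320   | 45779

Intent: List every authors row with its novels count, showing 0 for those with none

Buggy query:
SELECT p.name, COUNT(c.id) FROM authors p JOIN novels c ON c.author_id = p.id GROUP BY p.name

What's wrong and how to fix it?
Bug: INNER JOIN drops authors rows that have no matching novels rows

Fix: Switch to LEFT JOIN to retain unmatched parent rows

Corrected query:
SELECT p.name, COUNT(c.id) FROM authors p LEFT JOIN novels c ON c.author_id = p.id GROUP BY p.name

Result:
name    | COUNT(c.id)
--------+------------
Asimov  | 0          
Atwood  | 1          
Borges  | 1          
Orwell  | 1          
Tolkien | 1          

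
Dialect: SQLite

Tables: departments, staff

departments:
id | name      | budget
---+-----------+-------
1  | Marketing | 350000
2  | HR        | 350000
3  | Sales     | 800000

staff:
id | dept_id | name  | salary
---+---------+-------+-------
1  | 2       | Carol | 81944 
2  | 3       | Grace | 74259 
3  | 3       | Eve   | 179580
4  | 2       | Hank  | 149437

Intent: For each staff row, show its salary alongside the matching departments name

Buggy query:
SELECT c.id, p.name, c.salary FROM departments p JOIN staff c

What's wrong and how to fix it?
Bug: Missing join condition: each staff row is matched to all departments rows instead of just its own

Fix: Add ON c.dept_id = p.id to the JOIN

Corrected query:
SELECT c.id, p.name, c.salary FROM departments p JOIN staff c ON c.dept_id = p.id

Result:
id | name  | salary
---+-------+-------
1  | HR    | 81944 
2  | Sales | 74259 
3  | Sales | 179580
4  | HR    | 149437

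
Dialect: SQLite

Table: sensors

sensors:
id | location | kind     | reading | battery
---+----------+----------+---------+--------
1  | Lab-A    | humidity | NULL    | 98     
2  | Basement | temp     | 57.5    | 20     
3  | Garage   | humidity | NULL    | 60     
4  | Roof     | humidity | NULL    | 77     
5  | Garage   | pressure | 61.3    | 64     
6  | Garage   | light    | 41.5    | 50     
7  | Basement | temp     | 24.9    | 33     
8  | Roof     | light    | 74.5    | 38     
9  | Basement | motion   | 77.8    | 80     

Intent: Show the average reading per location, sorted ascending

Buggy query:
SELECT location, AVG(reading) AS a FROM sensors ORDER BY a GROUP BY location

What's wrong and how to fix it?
Bug: GROUP BY must precede ORDER BY

Fix: Reorder: SELECT … FROM … GROUP BY … ORDER BY …

Corrected query:
SELECT location, AVG(reading) AS a FROM sensors GROUP BY location ORDER BY a

Result:
location | a   
---------+-----
Lab-A    | NULL
Garage   | 51.4
Basement | 53.4
Roof     | 74.5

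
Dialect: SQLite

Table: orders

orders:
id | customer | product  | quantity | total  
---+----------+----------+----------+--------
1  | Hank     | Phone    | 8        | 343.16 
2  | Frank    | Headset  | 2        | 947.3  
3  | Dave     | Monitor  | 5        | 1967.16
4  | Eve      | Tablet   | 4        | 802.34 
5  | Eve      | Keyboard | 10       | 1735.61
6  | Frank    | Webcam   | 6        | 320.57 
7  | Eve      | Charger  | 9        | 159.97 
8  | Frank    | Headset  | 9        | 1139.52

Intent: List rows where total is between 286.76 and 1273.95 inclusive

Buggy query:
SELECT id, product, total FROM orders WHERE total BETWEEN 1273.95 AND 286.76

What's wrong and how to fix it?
Bug: BETWEEN expects the lower bound first; with 1273.95 AND 286.76 the range is empty

Fix: Write BETWEEN 286.76 AND 1273.95

Corrected query:
SELECT id, product, total FROM orders WHERE total BETWEEN 286.76 AND 1273.95

Result:
id | product | total  
---+---------+--------
1  | Phone   | 343.16 
2  | Headset | 947.3  
4  | Tablet  | 802.34 
6  | Webcam  | 320.57 
8  | Headset | 1139.52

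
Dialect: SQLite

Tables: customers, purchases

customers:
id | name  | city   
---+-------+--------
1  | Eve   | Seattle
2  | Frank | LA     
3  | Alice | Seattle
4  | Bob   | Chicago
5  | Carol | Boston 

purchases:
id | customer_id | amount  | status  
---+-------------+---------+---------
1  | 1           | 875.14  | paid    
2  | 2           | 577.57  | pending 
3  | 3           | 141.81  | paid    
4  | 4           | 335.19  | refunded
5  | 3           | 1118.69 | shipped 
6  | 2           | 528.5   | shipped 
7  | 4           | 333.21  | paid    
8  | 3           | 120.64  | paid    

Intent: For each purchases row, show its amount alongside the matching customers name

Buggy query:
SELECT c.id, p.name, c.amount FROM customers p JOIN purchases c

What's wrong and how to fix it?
Bug: JOIN with no ON clause produces a cartesian product; every purchases row pairs with every customers row

Fix: Specify the join condition linking the foreign key to the parent id

Corrected query:
SELECT c.id, p.name, c.amount FROM customers p JOIN purchases c ON c.customer_id = p.id

Result:
id | name  | amount 
---+-------+--------
1  | Eve   | 875.14 
2  | Frank | 577.57 
3  | Alice | 141.81 
4  | Bob   | 335.19 
5  | Alice | 1118.69
6  | Frank | 528.5  
7  | Bob   | 333.21 
8  | Alice | 120.64 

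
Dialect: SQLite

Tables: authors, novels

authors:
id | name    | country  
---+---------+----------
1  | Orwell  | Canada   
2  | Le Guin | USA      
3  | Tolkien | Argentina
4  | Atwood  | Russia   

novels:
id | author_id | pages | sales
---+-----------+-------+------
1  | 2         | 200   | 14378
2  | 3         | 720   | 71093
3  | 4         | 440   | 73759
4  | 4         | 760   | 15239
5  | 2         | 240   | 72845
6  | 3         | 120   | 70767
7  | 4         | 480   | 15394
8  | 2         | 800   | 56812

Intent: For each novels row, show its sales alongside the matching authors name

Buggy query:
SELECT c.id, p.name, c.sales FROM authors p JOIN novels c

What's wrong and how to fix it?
Bug: Missing join condition: each novels row is matched to all authors rows instead of just its own

Fix: Add ON c.author_id = p.id to the JOIN

Corrected query:
SELECT c.id, p.name, c.sales FROM authors p JOIN novels c ON c.author_id = p.id

Result:
id | name    | sales
---+---------+------
1  | Le Guin | 14378
2  | Tolkien | 71093
3  | Atwood  | 73759
4  | Atwood  | 15239
5  | Le Guin | 72845
6  | Tolkien | 70767
7  | Atwood  | 15394
8  | Le Guin | 56812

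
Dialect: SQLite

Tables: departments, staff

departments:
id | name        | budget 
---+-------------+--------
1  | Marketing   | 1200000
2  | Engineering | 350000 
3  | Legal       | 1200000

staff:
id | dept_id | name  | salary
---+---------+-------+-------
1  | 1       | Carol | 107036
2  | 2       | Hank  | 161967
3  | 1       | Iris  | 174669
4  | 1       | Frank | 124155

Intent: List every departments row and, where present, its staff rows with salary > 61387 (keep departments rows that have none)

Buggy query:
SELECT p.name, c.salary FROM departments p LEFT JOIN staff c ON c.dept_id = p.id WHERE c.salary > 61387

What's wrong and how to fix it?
Bug: Filtering c.salary in WHERE discards the NULL rows produced by LEFT JOIN, turning it into an inner join

Fix: Move the right-table condition into the ON clause so unmatched parents are kept

Corrected query:
SELECT p.name, c.salary FROM departments p LEFT JOIN staff c ON c.dept_id = p.id AND c.salary > 61387

Result:
name        | salary
------------+-------
Marketing   | 107036
Marketing   | 124155
Marketing   | 174669
Engineering | 161967
Legal       | NULL  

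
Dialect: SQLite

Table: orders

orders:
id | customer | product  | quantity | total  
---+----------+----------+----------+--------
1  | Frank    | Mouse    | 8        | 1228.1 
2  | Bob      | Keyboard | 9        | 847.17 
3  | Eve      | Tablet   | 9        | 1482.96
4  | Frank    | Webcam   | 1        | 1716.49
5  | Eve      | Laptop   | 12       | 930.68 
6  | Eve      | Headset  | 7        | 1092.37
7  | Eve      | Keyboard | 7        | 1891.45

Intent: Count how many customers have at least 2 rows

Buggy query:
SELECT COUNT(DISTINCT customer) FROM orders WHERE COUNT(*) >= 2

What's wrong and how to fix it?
Bug: WHERE filters individual rows, not groups, so a group-level COUNT is invalid there

Fix: Use a subquery that GROUPs and filters with HAVING, then count its rows

Corrected query:
SELECT COUNT(*) FROM (SELECT customer FROM orders GROUP BY customer HAVING COUNT(*) >= 2)

Result:
COUNT(*)
--------
2       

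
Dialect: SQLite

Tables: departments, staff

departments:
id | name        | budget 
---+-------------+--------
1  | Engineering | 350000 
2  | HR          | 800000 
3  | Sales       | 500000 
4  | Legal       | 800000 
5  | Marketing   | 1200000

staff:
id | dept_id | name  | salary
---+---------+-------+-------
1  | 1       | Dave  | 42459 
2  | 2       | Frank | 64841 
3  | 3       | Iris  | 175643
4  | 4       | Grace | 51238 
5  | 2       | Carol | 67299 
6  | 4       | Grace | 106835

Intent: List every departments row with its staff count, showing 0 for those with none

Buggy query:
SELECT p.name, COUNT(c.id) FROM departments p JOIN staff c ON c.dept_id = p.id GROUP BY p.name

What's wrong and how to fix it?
Bug: An inner join excludes parents with zero children

Fix: Switch to LEFT JOIN to retain unmatched parent rows

Corrected query:
SELECT p.name, COUNT(c.id) FROM departments p LEFT JOIN staff c ON c.dept_id = p.id GROUP BY p.name

Result:
name        | COUNT(c.id)
------------+------------
Engineering | 1          
HR          | 2          
Legal       | 2          
Marketing   | 0          
Sales       | 1          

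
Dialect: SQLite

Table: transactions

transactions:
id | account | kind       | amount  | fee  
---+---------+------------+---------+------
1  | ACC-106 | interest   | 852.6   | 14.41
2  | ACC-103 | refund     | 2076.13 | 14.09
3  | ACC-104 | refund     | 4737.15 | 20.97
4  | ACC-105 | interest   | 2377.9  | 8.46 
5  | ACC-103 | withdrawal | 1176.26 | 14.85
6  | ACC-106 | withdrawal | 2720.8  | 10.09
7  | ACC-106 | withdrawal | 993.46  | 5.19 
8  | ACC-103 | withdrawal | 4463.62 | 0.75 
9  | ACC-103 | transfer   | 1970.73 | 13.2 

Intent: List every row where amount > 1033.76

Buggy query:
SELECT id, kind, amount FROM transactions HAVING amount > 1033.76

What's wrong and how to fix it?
Bug: This is a non-aggregate query (no GROUP BY, no aggregates), so in SQLite the HAVING clause is invalid here; a row-level condition belongs in WHERE

Fix: Replace HAVING with WHERE since the condition applies to individual rows

Corrected query:
SELECT id, kind, amount FROM transactions WHERE amount > 1033.76

Result:
id | kind       | amount 
---+------------+--------
2  | refund     | 2076.13
3  | refund     | 4737.15
4  | interest   | 2377.9 
5  | withdrawal | 1176.26
6  | withdrawal | 2720.8 
8  | withdrawal | 4463.62
9  | transfer   | 1970.73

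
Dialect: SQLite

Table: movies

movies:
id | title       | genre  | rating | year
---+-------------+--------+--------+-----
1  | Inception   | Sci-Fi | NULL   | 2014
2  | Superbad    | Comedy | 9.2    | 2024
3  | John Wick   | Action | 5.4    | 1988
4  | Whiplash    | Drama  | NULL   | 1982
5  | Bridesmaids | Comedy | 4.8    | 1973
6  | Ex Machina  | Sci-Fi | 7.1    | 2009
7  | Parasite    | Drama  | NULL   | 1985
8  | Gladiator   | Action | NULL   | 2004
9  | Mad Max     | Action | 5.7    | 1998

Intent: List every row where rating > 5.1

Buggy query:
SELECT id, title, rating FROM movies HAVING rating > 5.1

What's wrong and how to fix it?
Bug: HAVING filters the output of aggregation, but this query has no GROUP BY and no aggregate functions, so SQLite rejects it (HAVING clause on a non-aggregate query); the condition here is per row

Fix: Use WHERE for row-level filtering

Corrected query:
SELECT id, title, rating FROM movies WHERE rating > 5.1

Result:
id | title      | rating
---+------------+-------
2  | Superbad   | 9.2   
3  | John Wick  | 5.4   
6  | Ex Machina | 7.1   
9  | Mad Max    | 5.7   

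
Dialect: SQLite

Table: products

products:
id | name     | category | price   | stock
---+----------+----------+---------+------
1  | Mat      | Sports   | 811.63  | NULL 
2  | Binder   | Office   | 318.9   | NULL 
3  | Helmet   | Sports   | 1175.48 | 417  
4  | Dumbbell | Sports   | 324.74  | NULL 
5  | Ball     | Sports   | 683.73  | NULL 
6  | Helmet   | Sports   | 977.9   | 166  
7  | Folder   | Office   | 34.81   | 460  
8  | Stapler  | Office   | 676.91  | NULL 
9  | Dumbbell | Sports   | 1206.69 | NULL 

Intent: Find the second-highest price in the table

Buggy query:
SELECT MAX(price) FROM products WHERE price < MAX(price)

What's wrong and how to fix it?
Bug: The inner MAX is an aggregate inside WHERE, which is not allowed

Fix: Compute the overall MAX in a subquery, then take MAX of rows below it

Corrected query:
SELECT MAX(price) FROM products WHERE price < (SELECT MAX(price) FROM products)

Result:
MAX(price)
----------
1175.48   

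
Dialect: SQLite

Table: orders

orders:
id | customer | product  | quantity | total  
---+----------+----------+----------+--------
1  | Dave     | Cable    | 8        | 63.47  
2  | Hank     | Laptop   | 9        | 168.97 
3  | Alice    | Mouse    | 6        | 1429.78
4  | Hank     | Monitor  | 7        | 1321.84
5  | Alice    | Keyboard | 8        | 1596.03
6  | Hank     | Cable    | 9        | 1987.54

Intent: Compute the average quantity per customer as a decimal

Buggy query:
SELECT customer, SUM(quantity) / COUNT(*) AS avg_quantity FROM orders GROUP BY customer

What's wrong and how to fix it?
Bug: SUM(quantity) and COUNT(*) are both integers; the division truncates the fractional part

Fix: Multiply by 1.0 (or CAST to REAL) to force floating-point division

Corrected query:
SELECT customer, SUM(quantity) * 1.0 / COUNT(*) AS avg_quantity FROM orders GROUP BY customer

Result:
customer | avg_quantity
---------+-------------
Alice    | 7           
Dave     | 8           
Hank     | 8.333333    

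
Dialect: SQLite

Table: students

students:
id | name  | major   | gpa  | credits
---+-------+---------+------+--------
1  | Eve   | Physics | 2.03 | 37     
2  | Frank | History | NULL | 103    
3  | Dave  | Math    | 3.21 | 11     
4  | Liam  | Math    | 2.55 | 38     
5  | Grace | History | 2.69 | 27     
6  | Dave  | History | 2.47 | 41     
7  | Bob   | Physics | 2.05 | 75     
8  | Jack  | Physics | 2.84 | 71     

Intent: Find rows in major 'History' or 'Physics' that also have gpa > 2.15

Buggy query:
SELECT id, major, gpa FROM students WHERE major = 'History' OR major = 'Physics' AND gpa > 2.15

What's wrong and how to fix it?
Bug: Without parentheses, AND is evaluated before OR, so the gpa filter only applies to the 'Physics' branch

Fix: Group the OR with parentheses (or use IN), then AND the threshold

Corrected query:
SELECT id, major, gpa FROM students WHERE (major = 'History' OR major = 'Physics') AND gpa > 2.15

Result:
id | major   | gpa 
---+---------+-----
5  | History | 2.69
6  | History | 2.47
8  | Physics | 2.84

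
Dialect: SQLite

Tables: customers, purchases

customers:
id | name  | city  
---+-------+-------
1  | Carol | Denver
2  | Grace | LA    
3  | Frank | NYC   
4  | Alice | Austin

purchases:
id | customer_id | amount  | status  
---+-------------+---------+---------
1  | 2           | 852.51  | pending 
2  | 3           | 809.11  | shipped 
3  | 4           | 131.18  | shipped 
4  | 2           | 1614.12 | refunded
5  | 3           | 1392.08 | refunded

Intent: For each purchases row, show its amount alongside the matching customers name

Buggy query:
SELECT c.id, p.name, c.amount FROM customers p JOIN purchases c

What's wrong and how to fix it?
Bug: Missing join condition: each purchases row is matched to all customers rows instead of just its own

Fix: Specify the join condition linking the foreign key to the parent id

Corrected query:
SELECT c.id, p.name, c.amount FROM customers p JOIN purchases c ON c.customer_id = p.id

Result:
id | name  | amount 
---+-------+--------
1  | Grace | 852.51 
2  | Frank | 809.11 
3  | Alice | 131.18 
4  | Grace | 1614.12
5  | Frank | 1392.08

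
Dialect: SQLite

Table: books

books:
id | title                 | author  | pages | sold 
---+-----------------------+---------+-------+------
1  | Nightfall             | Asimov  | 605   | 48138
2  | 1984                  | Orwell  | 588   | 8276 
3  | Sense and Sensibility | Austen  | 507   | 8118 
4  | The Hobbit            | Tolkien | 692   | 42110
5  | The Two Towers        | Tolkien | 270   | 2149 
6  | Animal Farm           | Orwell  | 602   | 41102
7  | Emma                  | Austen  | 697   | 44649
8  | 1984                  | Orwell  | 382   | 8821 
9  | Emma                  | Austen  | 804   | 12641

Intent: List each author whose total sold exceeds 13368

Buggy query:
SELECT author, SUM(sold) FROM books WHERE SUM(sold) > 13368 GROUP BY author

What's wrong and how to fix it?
Bug: WHERE runs before GROUP BY, so aggregates aren't available there

Fix: Move the aggregate condition to a HAVING clause

Corrected query:
SELECT author, SUM(sold) FROM books GROUP BY author HAVING SUM(sold) > 13368

Result:
author  | SUM(sold)
--------+----------
Asimov  | 48138    
Austen  | 65408    
Orwell  | 58199    
Tolkien | 44259    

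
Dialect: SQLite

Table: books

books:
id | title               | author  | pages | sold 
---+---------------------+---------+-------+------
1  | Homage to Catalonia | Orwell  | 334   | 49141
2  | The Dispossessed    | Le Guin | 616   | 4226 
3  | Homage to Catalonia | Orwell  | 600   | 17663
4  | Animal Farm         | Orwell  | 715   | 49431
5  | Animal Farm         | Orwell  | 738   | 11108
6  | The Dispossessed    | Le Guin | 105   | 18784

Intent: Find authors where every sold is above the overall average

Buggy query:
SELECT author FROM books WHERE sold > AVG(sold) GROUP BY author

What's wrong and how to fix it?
Bug: AVG() is an aggregate; it can't sit directly in WHERE

Fix: Use a subquery for AVG and a HAVING MIN(...) filter so the condition holds for every row in the group

Corrected query:
SELECT author FROM books GROUP BY author HAVING MIN(sold) > (SELECT AVG(sold) FROM books)

Result:
(no rows)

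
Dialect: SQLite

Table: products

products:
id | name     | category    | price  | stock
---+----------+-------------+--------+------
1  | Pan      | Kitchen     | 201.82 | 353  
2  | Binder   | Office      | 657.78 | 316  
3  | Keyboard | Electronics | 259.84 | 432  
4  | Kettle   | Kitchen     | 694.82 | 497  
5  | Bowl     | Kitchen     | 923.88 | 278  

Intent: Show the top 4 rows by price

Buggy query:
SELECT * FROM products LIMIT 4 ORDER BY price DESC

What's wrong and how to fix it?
Bug: LIMIT must come after ORDER BY

Fix: Swap the clauses: ORDER BY first, then LIMIT

Corrected query:
SELECT * FROM products ORDER BY price DESC LIMIT 4

Result:
id | name     | category    | price  | stock
---+----------+-------------+--------+------
5  | Bowl     | Kitchen     | 923.88 | 278  
4  | Kettle   | Kitchen     | 694.82 | 497  
2  | Binder   | Office      | 657.78 | 316  
3  | Keyboard | Electronics | 259.84 | 432  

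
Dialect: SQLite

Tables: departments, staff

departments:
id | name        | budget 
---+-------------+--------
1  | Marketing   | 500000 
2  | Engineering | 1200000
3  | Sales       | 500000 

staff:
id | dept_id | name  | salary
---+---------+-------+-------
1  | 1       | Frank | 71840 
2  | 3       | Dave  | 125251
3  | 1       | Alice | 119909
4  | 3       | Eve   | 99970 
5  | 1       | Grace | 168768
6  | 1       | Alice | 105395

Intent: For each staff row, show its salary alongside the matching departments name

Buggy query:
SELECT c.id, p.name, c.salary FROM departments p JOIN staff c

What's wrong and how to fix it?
Bug: JOIN with no ON clause produces a cartesian product; every staff row pairs with every departments row

Fix: Add ON c.dept_id = p.id to the JOIN

Corrected query:
SELECT c.id, p.name, c.salary FROM departments p JOIN staff c ON c.dept_id = p.id

Result:
id | name      | salary
---+-----------+-------
1  | Marketing | 71840 
2  | Sales     | 125251
3  | Marketing | 119909
4  | Sales     | 99970 
5  | Marketing | 168768
6  | Marketing | 105395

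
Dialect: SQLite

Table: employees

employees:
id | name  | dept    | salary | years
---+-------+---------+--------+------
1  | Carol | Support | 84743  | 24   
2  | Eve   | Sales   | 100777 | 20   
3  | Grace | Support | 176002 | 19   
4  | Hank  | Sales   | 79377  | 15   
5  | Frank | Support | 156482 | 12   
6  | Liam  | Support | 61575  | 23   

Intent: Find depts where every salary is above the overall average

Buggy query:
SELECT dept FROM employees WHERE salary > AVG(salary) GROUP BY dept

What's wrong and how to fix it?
Bug: AVG() is an aggregate; it can't sit directly in WHERE

Fix: Compute the overall average in a scalar subquery and compare each group's MIN against it in HAVING

Corrected query:
SELECT dept FROM employees GROUP BY dept HAVING MIN(salary) > (SELECT AVG(salary) FROM employees)

Result:
(no rows)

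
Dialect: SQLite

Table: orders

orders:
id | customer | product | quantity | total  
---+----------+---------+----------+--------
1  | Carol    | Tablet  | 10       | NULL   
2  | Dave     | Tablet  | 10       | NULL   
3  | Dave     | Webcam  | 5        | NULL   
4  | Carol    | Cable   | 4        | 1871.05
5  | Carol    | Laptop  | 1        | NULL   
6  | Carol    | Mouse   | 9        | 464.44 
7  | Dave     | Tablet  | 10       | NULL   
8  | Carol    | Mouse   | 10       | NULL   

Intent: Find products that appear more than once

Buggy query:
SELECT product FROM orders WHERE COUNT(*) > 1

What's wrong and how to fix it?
Bug: COUNT(*) is an aggregate and cannot be used in WHERE

Fix: Group first, then use HAVING for the count condition

Corrected query:
SELECT product FROM orders GROUP BY product HAVING COUNT(*) > 1

Result:
product
-------
Mouse  
Tablet 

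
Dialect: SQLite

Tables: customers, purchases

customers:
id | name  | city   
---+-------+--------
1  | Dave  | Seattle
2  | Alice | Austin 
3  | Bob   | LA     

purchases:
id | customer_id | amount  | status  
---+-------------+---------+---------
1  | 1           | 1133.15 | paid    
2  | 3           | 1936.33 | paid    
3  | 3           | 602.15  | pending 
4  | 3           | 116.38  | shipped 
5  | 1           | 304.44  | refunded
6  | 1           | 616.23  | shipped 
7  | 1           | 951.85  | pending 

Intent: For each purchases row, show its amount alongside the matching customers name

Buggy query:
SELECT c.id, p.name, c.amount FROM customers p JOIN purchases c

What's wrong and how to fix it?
Bug: Missing join condition: each purchases row is matched to all customers rows instead of just its own

Fix: Specify the join condition linking the foreign key to the parent id

Corrected query:
SELECT c.id, p.name, c.amount FROM customers p JOIN purchases c ON c.customer_id = p.id

Result:
id | name | amount 
---+------+--------
1  | Dave | 1133.15
2  | Bob  | 1936.33
3  | Bob  | 602.15 
4  | Bob  | 116.38 
5  | Dave | 304.44 
6  | Dave | 616.23 
7  | Dave | 951.85 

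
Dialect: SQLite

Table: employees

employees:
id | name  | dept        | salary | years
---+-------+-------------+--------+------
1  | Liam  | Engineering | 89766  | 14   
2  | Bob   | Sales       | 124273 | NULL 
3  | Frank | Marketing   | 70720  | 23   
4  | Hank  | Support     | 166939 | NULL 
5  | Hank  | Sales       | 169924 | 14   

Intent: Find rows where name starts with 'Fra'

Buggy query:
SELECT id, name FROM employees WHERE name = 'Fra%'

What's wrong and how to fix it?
Bug: Wildcards only work with LIKE; '=' treats '%' as a literal character

Fix: Replace '=' with LIKE so 'Fra%' is treated as a pattern

Corrected query:
SELECT id, name FROM employees WHERE name LIKE 'Fra%'

Result:
id | name 
---+------
3  | Frank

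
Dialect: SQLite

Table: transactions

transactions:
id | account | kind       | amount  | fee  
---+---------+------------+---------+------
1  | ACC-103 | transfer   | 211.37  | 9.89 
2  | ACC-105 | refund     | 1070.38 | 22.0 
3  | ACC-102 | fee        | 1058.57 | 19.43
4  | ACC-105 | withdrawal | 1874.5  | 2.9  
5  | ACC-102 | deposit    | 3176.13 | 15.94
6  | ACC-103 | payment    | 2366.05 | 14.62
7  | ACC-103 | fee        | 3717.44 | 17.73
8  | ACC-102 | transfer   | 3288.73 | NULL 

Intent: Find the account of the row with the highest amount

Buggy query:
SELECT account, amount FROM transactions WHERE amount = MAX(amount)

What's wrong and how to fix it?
Bug: MAX(amount) is an aggregate and cannot be used directly in WHERE

Fix: Use a subquery: WHERE amount = (SELECT MAX(amount) FROM transactions)

Corrected query:
SELECT account, amount FROM transactions WHERE amount = (SELECT MAX(amount) FROM transactions)

Result:
account | amount 
--------+--------
ACC-103 | 3717.44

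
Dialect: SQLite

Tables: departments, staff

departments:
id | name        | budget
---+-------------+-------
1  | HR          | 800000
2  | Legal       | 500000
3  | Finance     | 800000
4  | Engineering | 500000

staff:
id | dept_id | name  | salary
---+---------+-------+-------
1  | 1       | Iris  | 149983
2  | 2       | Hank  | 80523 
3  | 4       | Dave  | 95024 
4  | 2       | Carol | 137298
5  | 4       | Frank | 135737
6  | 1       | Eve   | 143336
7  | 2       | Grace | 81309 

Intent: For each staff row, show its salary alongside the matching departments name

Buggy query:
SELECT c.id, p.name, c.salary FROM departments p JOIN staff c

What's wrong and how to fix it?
Bug: JOIN with no ON clause produces a cartesian product; every staff row pairs with every departments row

Fix: Add ON c.dept_id = p.id to the JOIN

Corrected query:
SELECT c.id, p.name, c.salary FROM departments p JOIN staff c ON c.dept_id = p.id

Result:
id | name        | salary
---+-------------+-------
1  | HR          | 149983
2  | Legal       | 80523 
3  | Engineering | 95024 
4  | Legal       | 137298
5  | Engineering | 135737
6  | HR          | 143336
7  | Legal       | 81309 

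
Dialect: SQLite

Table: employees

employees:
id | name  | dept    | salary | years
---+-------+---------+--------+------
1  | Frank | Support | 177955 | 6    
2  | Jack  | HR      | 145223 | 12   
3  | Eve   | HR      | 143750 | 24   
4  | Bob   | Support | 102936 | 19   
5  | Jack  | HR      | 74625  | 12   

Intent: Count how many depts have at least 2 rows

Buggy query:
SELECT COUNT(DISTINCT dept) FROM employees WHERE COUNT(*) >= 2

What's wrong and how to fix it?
Bug: WHERE filters individual rows, not groups, so a group-level COUNT is invalid there

Fix: Use a subquery that GROUPs and filters with HAVING, then count its rows

Corrected query:
SELECT COUNT(*) FROM (SELECT dept FROM employees GROUP BY dept HAVING COUNT(*) >= 2)

Result:
COUNT(*)
--------
2       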